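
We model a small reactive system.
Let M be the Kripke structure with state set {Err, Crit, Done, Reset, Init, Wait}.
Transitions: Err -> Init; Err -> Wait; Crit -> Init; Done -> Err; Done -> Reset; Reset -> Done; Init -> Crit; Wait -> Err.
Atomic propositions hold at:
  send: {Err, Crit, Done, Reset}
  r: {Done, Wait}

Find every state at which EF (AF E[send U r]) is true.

E[send U r]: least fixpoint, start Z0 = Sat(r) = {Done, Wait}, add states in Sat(send) with some successor in Z. Z1 = {Err, Done, Reset, Wait}; fixed.
Sat(E[send U r]) = {Err, Done, Reset, Wait}
AF E[send U r]: least fixpoint, start Z0 = {Err, Done, Reset, Wait}, add states with every successor in Z. Already a fixed point.
Sat(AF E[send U r]) = {Err, Done, Reset, Wait}
EF (AF E[send U r]): least fixpoint, start Z0 = {Err, Done, Reset, Wait}, add states with some successor in Z. Already a fixed point.
Sat(EF (AF E[send U r])) = {Err, Done, Reset, Wait}

{Err, Done, Reset, Wait}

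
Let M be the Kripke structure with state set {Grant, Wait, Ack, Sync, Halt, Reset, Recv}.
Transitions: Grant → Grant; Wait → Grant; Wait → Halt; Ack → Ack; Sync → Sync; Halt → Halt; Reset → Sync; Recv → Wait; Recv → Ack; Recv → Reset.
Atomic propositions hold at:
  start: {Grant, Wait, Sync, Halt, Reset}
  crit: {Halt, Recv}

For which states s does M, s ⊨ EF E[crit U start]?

E[crit U start]: least fixpoint, start Z0 = Sat(start) = {Grant, Wait, Sync, Halt, Reset}, add states in Sat(crit) with some successor in Z. Z1 = {Grant, Wait, Sync, Halt, Reset, Recv}; fixed.
Sat(E[crit U start]) = {Grant, Wait, Sync, Halt, Reset, Recv}
EF E[crit U start]: least fixpoint, start Z0 = {Grant, Wait, Sync, Halt, Reset, Recv}, add states with some successor in Z. Already a fixed point.
Sat(EF E[crit U start]) = {Grant, Wait, Sync, Halt, Reset, Recv}

{Grant, Wait, Sync, Halt, Reset, Recv}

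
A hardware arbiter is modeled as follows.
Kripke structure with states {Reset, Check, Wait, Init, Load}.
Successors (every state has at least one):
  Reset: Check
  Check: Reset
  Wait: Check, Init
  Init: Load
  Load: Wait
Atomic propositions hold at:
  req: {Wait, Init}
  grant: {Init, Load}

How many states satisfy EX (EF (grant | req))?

3

Sat(grant | req) = {Wait, Init, Load}
EF (grant | req): least fixpoint, start Z0 = {Wait, Init, Load}, add states with some successor in Z. Already a fixed point.
Sat(EF (grant | req)) = {Wait, Init, Load}
Sat(EX (EF (grant | req))) = {s : some successor in {Wait, Init, Load}} = {Wait, Init, Load}
|Sat(EX (EF (grant | req)))| = |{Wait, Init, Load}| = 3.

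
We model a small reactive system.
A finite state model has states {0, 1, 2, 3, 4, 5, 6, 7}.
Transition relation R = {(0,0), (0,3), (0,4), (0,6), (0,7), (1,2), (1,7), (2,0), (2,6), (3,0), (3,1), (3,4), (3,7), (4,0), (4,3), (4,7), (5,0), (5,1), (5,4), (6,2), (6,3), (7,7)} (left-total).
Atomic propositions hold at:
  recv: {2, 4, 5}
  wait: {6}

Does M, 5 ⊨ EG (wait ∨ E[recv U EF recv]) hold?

EF recv: least fixpoint, start Z0 = {2, 4, 5}, add states with some successor in Z. Z1 = {0, 1, 2, 3, 4, 5, 6}; fixed.
Sat(EF recv) = {0, 1, 2, 3, 4, 5, 6}
E[recv U EF recv]: least fixpoint, start Z0 = Sat(EF recv) = {0, 1, 2, 3, 4, 5, 6}, add states in Sat(recv) with some successor in Z. Already a fixed point.
Sat(E[recv U EF recv]) = {0, 1, 2, 3, 4, 5, 6}
Sat(wait ∨ E[recv U EF recv]) = {0, 1, 2, 3, 4, 5, 6}
EG (wait ∨ E[recv U EF recv]): greatest fixpoint, start Z0 = {0, 1, 2, 3, 4, 5, 6}, keep only states in Sat with some successor in Z. Already a fixed point.
Sat(EG (wait ∨ E[recv U EF recv])) = {0, 1, 2, 3, 4, 5, 6}
5 ∈ Sat(EG (wait ∨ E[recv U EF recv])) = {0, 1, 2, 3, 4, 5, 6}, so the formula holds at 5.

Yes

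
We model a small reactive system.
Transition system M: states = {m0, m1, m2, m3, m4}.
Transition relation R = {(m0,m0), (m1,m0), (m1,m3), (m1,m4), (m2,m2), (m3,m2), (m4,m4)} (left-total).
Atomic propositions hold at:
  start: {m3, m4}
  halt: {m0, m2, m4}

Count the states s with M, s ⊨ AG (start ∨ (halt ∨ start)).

4

Sat(halt ∨ start) = {m0, m2, m3, m4}
Sat(start ∨ (halt ∨ start)) = {m0, m2, m3, m4}
AG (start ∨ (halt ∨ start)): greatest fixpoint, start Z0 = {m0, m2, m3, m4}, keep only states in Sat with every successor in Z. Already a fixed point.
Sat(AG (start ∨ (halt ∨ start))) = {m0, m2, m3, m4}
|Sat(AG (start ∨ (halt ∨ start)))| = |{m0, m2, m3, m4}| = 4.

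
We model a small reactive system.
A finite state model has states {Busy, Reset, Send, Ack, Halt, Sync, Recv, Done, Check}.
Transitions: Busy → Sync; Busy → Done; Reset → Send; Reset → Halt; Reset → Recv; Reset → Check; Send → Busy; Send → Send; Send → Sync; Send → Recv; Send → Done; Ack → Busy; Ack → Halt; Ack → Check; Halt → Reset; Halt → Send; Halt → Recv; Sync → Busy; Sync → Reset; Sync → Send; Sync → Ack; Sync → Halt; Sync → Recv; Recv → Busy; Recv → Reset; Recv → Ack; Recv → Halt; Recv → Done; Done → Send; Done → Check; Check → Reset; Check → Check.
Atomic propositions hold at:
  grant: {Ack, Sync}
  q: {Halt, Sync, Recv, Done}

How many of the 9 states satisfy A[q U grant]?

2

A[q U grant]: least fixpoint, start Z0 = Sat(grant) = {Ack, Sync}, add states in Sat(q) with every successor in Z. Already a fixed point.
Sat(A[q U grant]) = {Ack, Sync}
|Sat(A[q U grant])| = |{Ack, Sync}| = 2.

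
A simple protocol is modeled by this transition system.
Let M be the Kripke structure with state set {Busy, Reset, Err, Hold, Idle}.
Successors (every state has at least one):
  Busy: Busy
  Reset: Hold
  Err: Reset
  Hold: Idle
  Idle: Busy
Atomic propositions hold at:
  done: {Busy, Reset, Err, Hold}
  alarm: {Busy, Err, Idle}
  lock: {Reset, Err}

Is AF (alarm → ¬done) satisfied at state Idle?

Yes

Sat(¬done) = {Idle}
Sat(alarm → ¬done) = {Reset, Hold, Idle}
AF (alarm → ¬done): least fixpoint, start Z0 = {Reset, Hold, Idle}, add states with every successor in Z. Z1 = {Reset, Err, Hold, Idle}; fixed.
Sat(AF (alarm → ¬done)) = {Reset, Err, Hold, Idle}
Idle ∈ Sat(AF (alarm → ¬done)) = {Reset, Err, Hold, Idle}, so the formula holds at Idle.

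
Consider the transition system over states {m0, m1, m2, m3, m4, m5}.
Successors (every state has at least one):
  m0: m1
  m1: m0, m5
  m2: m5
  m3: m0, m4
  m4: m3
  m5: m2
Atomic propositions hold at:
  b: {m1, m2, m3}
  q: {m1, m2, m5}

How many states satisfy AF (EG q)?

EG q: greatest fixpoint, start Z0 = {m1, m2, m5}, keep only states in Sat with some successor in Z. Already a fixed point.
Sat(EG q) = {m1, m2, m5}
AF (EG q): least fixpoint, start Z0 = {m1, m2, m5}, add states with every successor in Z. Z1 = {m0, m1, m2, m5}; fixed.
Sat(AF (EG q)) = {m0, m1, m2, m5}
|Sat(AF (EG q))| = |{m0, m1, m2, m5}| = 4.

4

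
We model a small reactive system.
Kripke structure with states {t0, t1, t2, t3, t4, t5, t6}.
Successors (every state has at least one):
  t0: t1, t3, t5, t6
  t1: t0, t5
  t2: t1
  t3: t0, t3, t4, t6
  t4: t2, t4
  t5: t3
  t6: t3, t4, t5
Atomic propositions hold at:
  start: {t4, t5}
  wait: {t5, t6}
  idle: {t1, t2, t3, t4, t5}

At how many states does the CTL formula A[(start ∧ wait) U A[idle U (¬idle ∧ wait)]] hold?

1

Sat(start ∧ wait) = {t5}
Sat(¬idle) = {t0, t6}
Sat(¬idle ∧ wait) = {t6}
A[idle U (¬idle ∧ wait)]: least fixpoint, start Z0 = Sat((¬idle ∧ wait)) = {t6}, add states in Sat(idle) with every successor in Z. Already a fixed point.
Sat(A[idle U (¬idle ∧ wait)]) = {t6}
A[(start ∧ wait) U A[idle U (¬idle ∧ wait)]]: least fixpoint, start Z0 = Sat(A[idle U (¬idle ∧ wait)]) = {t6}, add states in Sat(start ∧ wait) with every successor in Z. Already a fixed point.
Sat(A[(start ∧ wait) U A[idle U (¬idle ∧ wait)]]) = {t6}
|Sat(A[(start ∧ wait) U A[idle U (¬idle ∧ wait)]])| = |{t6}| = 1.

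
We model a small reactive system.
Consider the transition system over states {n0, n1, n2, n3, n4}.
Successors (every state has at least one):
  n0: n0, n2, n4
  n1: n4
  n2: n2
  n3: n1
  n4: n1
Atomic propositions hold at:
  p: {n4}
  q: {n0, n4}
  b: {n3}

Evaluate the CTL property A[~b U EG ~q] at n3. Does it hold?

No

Sat(~b) = {n0, n1, n2, n4}
Sat(~q) = {n1, n2, n3}
EG ~q: greatest fixpoint, start Z0 = {n1, n2, n3}, keep only states in Sat with some successor in Z. Z1 = {n2, n3}; Z2 = {n2}; fixed.
Sat(EG ~q) = {n2}
A[~b U EG ~q]: least fixpoint, start Z0 = Sat(EG ~q) = {n2}, add states in Sat(~b) with every successor in Z. Already a fixed point.
Sat(A[~b U EG ~q]) = {n2}
n3 ∉ Sat(A[~b U EG ~q]) = {n2}, so the formula does not hold at n3.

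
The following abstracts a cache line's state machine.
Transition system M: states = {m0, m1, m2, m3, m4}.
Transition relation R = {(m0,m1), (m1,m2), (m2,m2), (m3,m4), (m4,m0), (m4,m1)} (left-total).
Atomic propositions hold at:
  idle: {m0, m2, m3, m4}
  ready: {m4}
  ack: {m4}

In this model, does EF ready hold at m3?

Yes

EF ready: least fixpoint, start Z0 = {m4}, add states with some successor in Z. Z1 = {m3, m4}; fixed.
Sat(EF ready) = {m3, m4}
m3 ∈ Sat(EF ready) = {m3, m4}, so the formula holds at m3.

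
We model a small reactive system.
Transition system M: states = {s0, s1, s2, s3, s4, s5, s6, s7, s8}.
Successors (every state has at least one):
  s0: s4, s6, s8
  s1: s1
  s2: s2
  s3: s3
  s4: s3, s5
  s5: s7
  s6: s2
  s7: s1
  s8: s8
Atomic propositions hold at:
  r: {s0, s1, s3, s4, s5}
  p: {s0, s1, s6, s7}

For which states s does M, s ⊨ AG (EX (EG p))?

{s1, s5, s7}

EG p: greatest fixpoint, start Z0 = {s0, s1, s6, s7}, keep only states in Sat with some successor in Z. Z1 = {s0, s1, s7}; Z2 = {s1, s7}; fixed.
Sat(EG p) = {s1, s7}
Sat(EX (EG p)) = {s : some successor in {s1, s7}} = {s1, s5, s7}
AG (EX (EG p)): greatest fixpoint, start Z0 = {s1, s5, s7}, keep only states in Sat with every successor in Z. Already a fixed point.
Sat(AG (EX (EG p))) = {s1, s5, s7}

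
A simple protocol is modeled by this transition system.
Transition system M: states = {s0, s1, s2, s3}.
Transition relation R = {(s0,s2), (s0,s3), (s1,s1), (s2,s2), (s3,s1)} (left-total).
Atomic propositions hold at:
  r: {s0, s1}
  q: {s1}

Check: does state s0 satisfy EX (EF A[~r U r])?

Sat(~r) = {s2, s3}
A[~r U r]: least fixpoint, start Z0 = Sat(r) = {s0, s1}, add states in Sat(~r) with every successor in Z. Z1 = {s0, s1, s3}; fixed.
Sat(A[~r U r]) = {s0, s1, s3}
EF A[~r U r]: least fixpoint, start Z0 = {s0, s1, s3}, add states with some successor in Z. Already a fixed point.
Sat(EF A[~r U r]) = {s0, s1, s3}
Sat(EX (EF A[~r U r])) = {s : some successor in {s0, s1, s3}} = {s0, s1, s3}
s0 ∈ Sat(EX (EF A[~r U r])) = {s0, s1, s3}, so the formula holds at s0.

Yes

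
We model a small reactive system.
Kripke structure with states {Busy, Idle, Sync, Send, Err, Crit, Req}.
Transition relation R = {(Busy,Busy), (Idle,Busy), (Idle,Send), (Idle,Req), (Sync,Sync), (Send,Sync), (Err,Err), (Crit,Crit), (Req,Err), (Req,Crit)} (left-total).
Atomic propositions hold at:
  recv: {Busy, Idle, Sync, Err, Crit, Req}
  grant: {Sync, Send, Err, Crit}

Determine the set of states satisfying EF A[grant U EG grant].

EG grant: greatest fixpoint, start Z0 = {Sync, Send, Err, Crit}, keep only states in Sat with some successor in Z. Already a fixed point.
Sat(EG grant) = {Sync, Send, Err, Crit}
A[grant U EG grant]: least fixpoint, start Z0 = Sat(EG grant) = {Sync, Send, Err, Crit}, add states in Sat(grant) with every successor in Z. Already a fixed point.
Sat(A[grant U EG grant]) = {Sync, Send, Err, Crit}
EF A[grant U EG grant]: least fixpoint, start Z0 = {Sync, Send, Err, Crit}, add states with some successor in Z. Z1 = {Idle, Sync, Send, Err, Crit, Req}; fixed.
Sat(EF A[grant U EG grant]) = {Idle, Sync, Send, Err, Crit, Req}

{Idle, Sync, Send, Err, Crit, Req}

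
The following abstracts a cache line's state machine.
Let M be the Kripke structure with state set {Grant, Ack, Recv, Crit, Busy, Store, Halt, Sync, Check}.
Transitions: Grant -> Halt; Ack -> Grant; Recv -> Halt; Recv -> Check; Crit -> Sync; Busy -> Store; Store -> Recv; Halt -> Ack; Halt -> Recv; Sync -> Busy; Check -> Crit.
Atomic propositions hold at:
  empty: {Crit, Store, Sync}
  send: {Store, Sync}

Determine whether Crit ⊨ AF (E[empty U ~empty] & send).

Sat(~empty) = {Grant, Ack, Recv, Busy, Halt, Check}
E[empty U ~empty]: least fixpoint, start Z0 = Sat(~empty) = {Grant, Ack, Recv, Busy, Halt, Check}, add states in Sat(empty) with some successor in Z. Z1 = {Grant, Ack, Recv, Busy, Store, Halt, Sync, Check}; Z2 = {Grant, Ack, Recv, Crit, Busy, Store, Halt, Sync, Check}; fixed.
Sat(E[empty U ~empty]) = {Grant, Ack, Recv, Crit, Busy, Store, Halt, Sync, Check}
Sat(E[empty U ~empty] & send) = {Store, Sync}
AF (E[empty U ~empty] & send): least fixpoint, start Z0 = {Store, Sync}, add states with every successor in Z. Z1 = {Crit, Busy, Store, Sync}; Z2 = {Crit, Busy, Store, Sync, Check}; fixed.
Sat(AF (E[empty U ~empty] & send)) = {Crit, Busy, Store, Sync, Check}
Crit ∈ Sat(AF (E[empty U ~empty] & send)) = {Crit, Busy, Store, Sync, Check}, so the formula holds at Crit.

Yes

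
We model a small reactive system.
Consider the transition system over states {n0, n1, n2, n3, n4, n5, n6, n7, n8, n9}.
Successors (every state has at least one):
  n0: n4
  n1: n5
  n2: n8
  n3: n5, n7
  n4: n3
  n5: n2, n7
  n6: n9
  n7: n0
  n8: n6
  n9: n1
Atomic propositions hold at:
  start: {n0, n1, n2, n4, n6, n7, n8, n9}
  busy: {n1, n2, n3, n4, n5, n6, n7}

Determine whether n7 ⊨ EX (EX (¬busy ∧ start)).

Sat(¬busy) = {n0, n8, n9}
Sat(¬busy ∧ start) = {n0, n8, n9}
Sat(EX (¬busy ∧ start)) = {s : some successor in {n0, n8, n9}} = {n2, n6, n7}
Sat(EX (EX (¬busy ∧ start))) = {s : some successor in {n2, n6, n7}} = {n3, n5, n8}
n7 ∉ Sat(EX (EX (¬busy ∧ start))) = {n3, n5, n8}, so the formula does not hold at n7.

No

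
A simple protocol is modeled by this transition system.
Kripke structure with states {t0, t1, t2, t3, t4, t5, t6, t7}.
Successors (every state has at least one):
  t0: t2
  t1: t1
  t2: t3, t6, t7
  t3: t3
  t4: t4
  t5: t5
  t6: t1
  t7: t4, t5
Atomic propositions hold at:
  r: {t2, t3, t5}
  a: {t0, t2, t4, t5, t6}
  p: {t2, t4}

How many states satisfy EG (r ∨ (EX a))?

6

Sat(EX a) = {s : some successor in {t0, t2, t4, t5, t6}} = {t0, t2, t4, t5, t7}
Sat(r ∨ (EX a)) = {t0, t2, t3, t4, t5, t7}
EG (r ∨ (EX a)): greatest fixpoint, start Z0 = {t0, t2, t3, t4, t5, t7}, keep only states in Sat with some successor in Z. Already a fixed point.
Sat(EG (r ∨ (EX a))) = {t0, t2, t3, t4, t5, t7}
|Sat(EG (r ∨ (EX a)))| = |{t0, t2, t3, t4, t5, t7}| = 6.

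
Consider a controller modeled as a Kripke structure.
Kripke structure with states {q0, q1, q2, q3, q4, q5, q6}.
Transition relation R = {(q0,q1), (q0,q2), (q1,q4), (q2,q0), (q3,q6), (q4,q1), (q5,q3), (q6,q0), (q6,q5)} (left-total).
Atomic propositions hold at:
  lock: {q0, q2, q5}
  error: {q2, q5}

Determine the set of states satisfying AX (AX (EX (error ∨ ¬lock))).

Sat(¬lock) = {q1, q3, q4, q6}
Sat(error ∨ ¬lock) = {q1, q2, q3, q4, q5, q6}
Sat(EX (error ∨ ¬lock)) = {s : some successor in {q1, q2, q3, q4, q5, q6}} = {q0, q1, q3, q4, q5, q6}
Sat(AX (EX (error ∨ ¬lock))) = {s : every successor in {q0, q1, q3, q4, q5, q6}} = {q1, q2, q3, q4, q5, q6}
Sat(AX (AX (EX (error ∨ ¬lock)))) = {s : every successor in {q1, q2, q3, q4, q5, q6}} = {q0, q1, q3, q4, q5}

{q0, q1, q3, q4, q5}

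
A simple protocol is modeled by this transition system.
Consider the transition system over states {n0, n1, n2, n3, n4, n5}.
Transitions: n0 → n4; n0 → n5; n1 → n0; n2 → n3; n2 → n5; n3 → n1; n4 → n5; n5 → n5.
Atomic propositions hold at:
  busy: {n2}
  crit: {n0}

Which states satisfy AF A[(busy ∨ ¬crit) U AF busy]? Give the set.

{n2}

Sat(¬crit) = {n1, n2, n3, n4, n5}
Sat(busy ∨ ¬crit) = {n1, n2, n3, n4, n5}
AF busy: least fixpoint, start Z0 = {n2}, add states with every successor in Z. Already a fixed point.
Sat(AF busy) = {n2}
A[(busy ∨ ¬crit) U AF busy]: least fixpoint, start Z0 = Sat(AF busy) = {n2}, add states in Sat(busy ∨ ¬crit) with every successor in Z. Already a fixed point.
Sat(A[(busy ∨ ¬crit) U AF busy]) = {n2}
AF A[(busy ∨ ¬crit) U AF busy]: least fixpoint, start Z0 = {n2}, add states with every successor in Z. Already a fixed point.
Sat(AF A[(busy ∨ ¬crit) U AF busy]) = {n2}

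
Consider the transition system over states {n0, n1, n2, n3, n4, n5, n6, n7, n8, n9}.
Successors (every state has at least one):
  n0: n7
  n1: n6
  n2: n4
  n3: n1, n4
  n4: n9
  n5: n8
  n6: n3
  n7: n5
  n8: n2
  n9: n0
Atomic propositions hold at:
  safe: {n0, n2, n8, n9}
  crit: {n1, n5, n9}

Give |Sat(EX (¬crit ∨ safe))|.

9

Sat(¬crit) = {n0, n2, n3, n4, n6, n7, n8}
Sat(¬crit ∨ safe) = {n0, n2, n3, n4, n6, n7, n8, n9}
Sat(EX (¬crit ∨ safe)) = {s : some successor in {n0, n2, n3, n4, n6, n7, n8, n9}} = {n0, n1, n2, n3, n4, n5, n6, n8, n9}
|Sat(EX (¬crit ∨ safe))| = |{n0, n1, n2, n3, n4, n5, n6, n8, n9}| = 9.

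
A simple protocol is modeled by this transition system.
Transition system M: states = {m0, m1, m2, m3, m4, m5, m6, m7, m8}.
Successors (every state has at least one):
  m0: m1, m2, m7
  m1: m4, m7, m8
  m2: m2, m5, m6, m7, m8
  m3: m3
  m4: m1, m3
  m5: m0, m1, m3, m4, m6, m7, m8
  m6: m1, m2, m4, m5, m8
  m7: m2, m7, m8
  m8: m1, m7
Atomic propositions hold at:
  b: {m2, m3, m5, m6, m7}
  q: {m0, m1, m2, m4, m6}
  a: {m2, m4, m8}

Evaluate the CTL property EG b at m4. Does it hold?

EG b: greatest fixpoint, start Z0 = {m2, m3, m5, m6, m7}, keep only states in Sat with some successor in Z. Already a fixed point.
Sat(EG b) = {m2, m3, m5, m6, m7}
m4 ∉ Sat(EG b) = {m2, m3, m5, m6, m7}, so the formula does not hold at m4.

No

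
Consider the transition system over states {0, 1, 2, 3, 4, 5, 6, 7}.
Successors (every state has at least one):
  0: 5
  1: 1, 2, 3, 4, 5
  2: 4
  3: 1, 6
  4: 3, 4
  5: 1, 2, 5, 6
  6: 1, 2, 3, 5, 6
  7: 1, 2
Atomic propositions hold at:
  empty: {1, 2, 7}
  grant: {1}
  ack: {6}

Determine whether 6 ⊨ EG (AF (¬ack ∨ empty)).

No

Sat(¬ack) = {0, 1, 2, 3, 4, 5, 7}
Sat(¬ack ∨ empty) = {0, 1, 2, 3, 4, 5, 7}
AF (¬ack ∨ empty): least fixpoint, start Z0 = {0, 1, 2, 3, 4, 5, 7}, add states with every successor in Z. Already a fixed point.
Sat(AF (¬ack ∨ empty)) = {0, 1, 2, 3, 4, 5, 7}
EG (AF (¬ack ∨ empty)): greatest fixpoint, start Z0 = {0, 1, 2, 3, 4, 5, 7}, keep only states in Sat with some successor in Z. Already a fixed point.
Sat(EG (AF (¬ack ∨ empty))) = {0, 1, 2, 3, 4, 5, 7}
6 ∉ Sat(EG (AF (¬ack ∨ empty))) = {0, 1, 2, 3, 4, 5, 7}, so the formula does not hold at 6.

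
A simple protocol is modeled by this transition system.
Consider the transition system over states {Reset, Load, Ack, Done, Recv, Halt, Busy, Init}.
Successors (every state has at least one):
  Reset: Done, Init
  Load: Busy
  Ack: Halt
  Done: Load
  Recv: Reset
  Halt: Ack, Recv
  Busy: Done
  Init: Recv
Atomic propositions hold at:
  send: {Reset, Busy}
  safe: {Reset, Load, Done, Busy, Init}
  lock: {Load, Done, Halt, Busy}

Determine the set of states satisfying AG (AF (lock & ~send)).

Sat(~send) = {Load, Ack, Done, Recv, Halt, Init}
Sat(lock & ~send) = {Load, Done, Halt}
AF (lock & ~send): least fixpoint, start Z0 = {Load, Done, Halt}, add states with every successor in Z. Z1 = {Load, Ack, Done, Halt, Busy}; fixed.
Sat(AF (lock & ~send)) = {Load, Ack, Done, Halt, Busy}
AG (AF (lock & ~send)): greatest fixpoint, start Z0 = {Load, Ack, Done, Halt, Busy}, keep only states in Sat with every successor in Z. Z1 = {Load, Ack, Done, Busy}; Z2 = {Load, Done, Busy}; fixed.
Sat(AG (AF (lock & ~send))) = {Load, Done, Busy}

{Load, Done, Busy}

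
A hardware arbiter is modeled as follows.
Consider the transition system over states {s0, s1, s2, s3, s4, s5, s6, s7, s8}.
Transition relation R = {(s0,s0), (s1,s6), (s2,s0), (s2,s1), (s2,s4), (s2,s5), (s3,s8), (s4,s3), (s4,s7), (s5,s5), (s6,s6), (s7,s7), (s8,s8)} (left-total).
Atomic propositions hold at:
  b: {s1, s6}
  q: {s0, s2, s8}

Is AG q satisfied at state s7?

AG q: greatest fixpoint, start Z0 = {s0, s2, s8}, keep only states in Sat with every successor in Z. Z1 = {s0, s8}; fixed.
Sat(AG q) = {s0, s8}
s7 ∉ Sat(AG q) = {s0, s8}, so the formula does not hold at s7.

No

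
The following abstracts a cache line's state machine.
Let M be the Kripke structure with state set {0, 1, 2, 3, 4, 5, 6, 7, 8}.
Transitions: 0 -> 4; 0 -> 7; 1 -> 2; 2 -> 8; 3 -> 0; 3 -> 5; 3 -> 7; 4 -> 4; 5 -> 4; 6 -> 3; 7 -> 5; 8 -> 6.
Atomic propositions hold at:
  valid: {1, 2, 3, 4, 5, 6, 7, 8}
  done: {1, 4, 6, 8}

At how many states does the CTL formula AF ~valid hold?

Sat(~valid) = {0}
AF ~valid: least fixpoint, start Z0 = {0}, add states with every successor in Z. Already a fixed point.
Sat(AF ~valid) = {0}
|Sat(AF ~valid)| = |{0}| = 1.

1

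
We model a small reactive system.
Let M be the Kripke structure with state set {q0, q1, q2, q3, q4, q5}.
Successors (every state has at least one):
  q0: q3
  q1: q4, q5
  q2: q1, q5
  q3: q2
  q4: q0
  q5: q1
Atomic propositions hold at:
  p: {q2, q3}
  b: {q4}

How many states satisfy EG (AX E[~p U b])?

3

Sat(~p) = {q0, q1, q4, q5}
E[~p U b]: least fixpoint, start Z0 = Sat(b) = {q4}, add states in Sat(~p) with some successor in Z. Z1 = {q1, q4}; Z2 = {q1, q4, q5}; fixed.
Sat(E[~p U b]) = {q1, q4, q5}
Sat(AX E[~p U b]) = {s : every successor in {q1, q4, q5}} = {q1, q2, q5}
EG (AX E[~p U b]): greatest fixpoint, start Z0 = {q1, q2, q5}, keep only states in Sat with some successor in Z. Already a fixed point.
Sat(EG (AX E[~p U b])) = {q1, q2, q5}
|Sat(EG (AX E[~p U b]))| = |{q1, q2, q5}| = 3.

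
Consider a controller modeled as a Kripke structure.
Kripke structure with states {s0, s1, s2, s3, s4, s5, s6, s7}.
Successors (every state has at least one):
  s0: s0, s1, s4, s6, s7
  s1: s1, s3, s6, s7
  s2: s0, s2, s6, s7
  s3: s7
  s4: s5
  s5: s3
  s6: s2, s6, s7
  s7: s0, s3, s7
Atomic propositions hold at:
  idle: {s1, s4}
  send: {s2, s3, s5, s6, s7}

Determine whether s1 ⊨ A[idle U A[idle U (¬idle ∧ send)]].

No

Sat(¬idle) = {s0, s2, s3, s5, s6, s7}
Sat(¬idle ∧ send) = {s2, s3, s5, s6, s7}
A[idle U (¬idle ∧ send)]: least fixpoint, start Z0 = Sat((¬idle ∧ send)) = {s2, s3, s5, s6, s7}, add states in Sat(idle) with every successor in Z. Z1 = {s2, s3, s4, s5, s6, s7}; fixed.
Sat(A[idle U (¬idle ∧ send)]) = {s2, s3, s4, s5, s6, s7}
A[idle U A[idle U (¬idle ∧ send)]]: least fixpoint, start Z0 = Sat(A[idle U (¬idle ∧ send)]) = {s2, s3, s4, s5, s6, s7}, add states in Sat(idle) with every successor in Z. Already a fixed point.
Sat(A[idle U A[idle U (¬idle ∧ send)]]) = {s2, s3, s4, s5, s6, s7}
s1 ∉ Sat(A[idle U A[idle U (¬idle ∧ send)]]) = {s2, s3, s4, s5, s6, s7}, so the formula does not hold at s1.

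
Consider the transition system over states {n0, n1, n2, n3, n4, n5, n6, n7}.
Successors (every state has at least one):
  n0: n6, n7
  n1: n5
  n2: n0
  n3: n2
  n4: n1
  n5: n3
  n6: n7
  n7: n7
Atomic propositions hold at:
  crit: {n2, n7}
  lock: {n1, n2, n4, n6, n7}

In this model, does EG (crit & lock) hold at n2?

Sat(crit & lock) = {n2, n7}
EG (crit & lock): greatest fixpoint, start Z0 = {n2, n7}, keep only states in Sat with some successor in Z. Z1 = {n7}; fixed.
Sat(EG (crit & lock)) = {n7}
n2 ∉ Sat(EG (crit & lock)) = {n7}, so the formula does not hold at n2.

No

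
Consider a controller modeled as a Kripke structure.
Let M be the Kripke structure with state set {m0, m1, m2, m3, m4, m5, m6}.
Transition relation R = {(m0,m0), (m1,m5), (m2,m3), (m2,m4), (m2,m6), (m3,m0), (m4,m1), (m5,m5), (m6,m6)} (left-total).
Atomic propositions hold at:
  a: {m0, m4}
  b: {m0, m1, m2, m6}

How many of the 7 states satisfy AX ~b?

Sat(~b) = {m3, m4, m5}
Sat(AX ~b) = {s : every successor in {m3, m4, m5}} = {m1, m5}
|Sat(AX ~b)| = |{m1, m5}| = 2.

2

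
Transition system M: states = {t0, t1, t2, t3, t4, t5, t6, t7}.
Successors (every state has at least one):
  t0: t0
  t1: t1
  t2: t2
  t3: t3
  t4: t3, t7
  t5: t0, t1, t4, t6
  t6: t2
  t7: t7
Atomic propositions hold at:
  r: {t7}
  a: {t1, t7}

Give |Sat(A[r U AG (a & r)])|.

Sat(a & r) = {t7}
AG (a & r): greatest fixpoint, start Z0 = {t7}, keep only states in Sat with every successor in Z. Already a fixed point.
Sat(AG (a & r)) = {t7}
A[r U AG (a & r)]: least fixpoint, start Z0 = Sat(AG (a & r)) = {t7}, add states in Sat(r) with every successor in Z. Already a fixed point.
Sat(A[r U AG (a & r)]) = {t7}
|Sat(A[r U AG (a & r)])| = |{t7}| = 1.

1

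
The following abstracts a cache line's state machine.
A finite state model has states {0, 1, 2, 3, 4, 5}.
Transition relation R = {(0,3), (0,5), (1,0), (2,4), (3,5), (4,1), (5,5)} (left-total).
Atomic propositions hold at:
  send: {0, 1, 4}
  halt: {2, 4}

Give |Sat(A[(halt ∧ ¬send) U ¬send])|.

Sat(¬send) = {2, 3, 5}
Sat(halt ∧ ¬send) = {2}
A[(halt ∧ ¬send) U ¬send]: least fixpoint, start Z0 = Sat(¬send) = {2, 3, 5}, add states in Sat(halt ∧ ¬send) with every successor in Z. Already a fixed point.
Sat(A[(halt ∧ ¬send) U ¬send]) = {2, 3, 5}
|Sat(A[(halt ∧ ¬send) U ¬send])| = |{2, 3, 5}| = 3.

3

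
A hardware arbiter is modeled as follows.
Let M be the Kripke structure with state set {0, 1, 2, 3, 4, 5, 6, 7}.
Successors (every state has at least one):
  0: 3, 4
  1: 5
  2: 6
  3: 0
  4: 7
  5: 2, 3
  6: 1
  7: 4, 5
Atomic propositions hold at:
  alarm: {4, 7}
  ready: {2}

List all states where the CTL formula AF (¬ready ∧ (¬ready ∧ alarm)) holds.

Sat(¬ready) = {0, 1, 3, 4, 5, 6, 7}
Sat(¬ready ∧ alarm) = {4, 7}
Sat(¬ready ∧ (¬ready ∧ alarm)) = {4, 7}
AF (¬ready ∧ (¬ready ∧ alarm)): least fixpoint, start Z0 = {4, 7}, add states with every successor in Z. Already a fixed point.
Sat(AF (¬ready ∧ (¬ready ∧ alarm))) = {4, 7}

{4, 7}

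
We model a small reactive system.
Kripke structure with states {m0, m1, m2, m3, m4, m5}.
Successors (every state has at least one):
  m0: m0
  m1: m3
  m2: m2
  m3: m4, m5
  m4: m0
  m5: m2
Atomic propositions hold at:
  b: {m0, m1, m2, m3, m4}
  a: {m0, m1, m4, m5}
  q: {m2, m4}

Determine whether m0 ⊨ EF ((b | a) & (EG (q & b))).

Sat(b | a) = {m0, m1, m2, m3, m4, m5}
Sat(q & b) = {m2, m4}
EG (q & b): greatest fixpoint, start Z0 = {m2, m4}, keep only states in Sat with some successor in Z. Z1 = {m2}; fixed.
Sat(EG (q & b)) = {m2}
Sat((b | a) & (EG (q & b))) = {m2}
EF ((b | a) & (EG (q & b))): least fixpoint, start Z0 = {m2}, add states with some successor in Z. Z1 = {m2, m5}; Z2 = {m2, m3, m5}; Z3 = {m1, m2, m3, m5}; fixed.
Sat(EF ((b | a) & (EG (q & b)))) = {m1, m2, m3, m5}
m0 ∉ Sat(EF ((b | a) & (EG (q & b)))) = {m1, m2, m3, m5}, so the formula does not hold at m0.

No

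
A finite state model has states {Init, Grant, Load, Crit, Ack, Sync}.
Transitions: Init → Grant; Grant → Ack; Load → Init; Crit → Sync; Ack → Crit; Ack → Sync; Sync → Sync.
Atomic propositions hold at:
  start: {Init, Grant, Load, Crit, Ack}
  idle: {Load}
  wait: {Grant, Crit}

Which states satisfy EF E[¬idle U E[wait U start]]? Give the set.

{Init, Grant, Load, Crit, Ack}

Sat(¬idle) = {Init, Grant, Crit, Ack, Sync}
E[wait U start]: least fixpoint, start Z0 = Sat(start) = {Init, Grant, Load, Crit, Ack}, add states in Sat(wait) with some successor in Z. Already a fixed point.
Sat(E[wait U start]) = {Init, Grant, Load, Crit, Ack}
E[¬idle U E[wait U start]]: least fixpoint, start Z0 = Sat(E[wait U start]) = {Init, Grant, Load, Crit, Ack}, add states in Sat(¬idle) with some successor in Z. Already a fixed point.
Sat(E[¬idle U E[wait U start]]) = {Init, Grant, Load, Crit, Ack}
EF E[¬idle U E[wait U start]]: least fixpoint, start Z0 = {Init, Grant, Load, Crit, Ack}, add states with some successor in Z. Already a fixed point.
Sat(EF E[¬idle U E[wait U start]]) = {Init, Grant, Load, Crit, Ack}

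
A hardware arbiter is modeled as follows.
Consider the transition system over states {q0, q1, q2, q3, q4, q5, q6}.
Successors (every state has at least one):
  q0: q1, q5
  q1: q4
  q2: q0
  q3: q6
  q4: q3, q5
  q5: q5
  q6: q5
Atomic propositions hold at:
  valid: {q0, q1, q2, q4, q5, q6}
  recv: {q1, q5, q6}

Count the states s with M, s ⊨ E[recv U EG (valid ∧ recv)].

Sat(valid ∧ recv) = {q1, q5, q6}
EG (valid ∧ recv): greatest fixpoint, start Z0 = {q1, q5, q6}, keep only states in Sat with some successor in Z. Z1 = {q5, q6}; fixed.
Sat(EG (valid ∧ recv)) = {q5, q6}
E[recv U EG (valid ∧ recv)]: least fixpoint, start Z0 = Sat(EG (valid ∧ recv)) = {q5, q6}, add states in Sat(recv) with some successor in Z. Already a fixed point.
Sat(E[recv U EG (valid ∧ recv)]) = {q5, q6}
|Sat(E[recv U EG (valid ∧ recv)])| = |{q5, q6}| = 2.

2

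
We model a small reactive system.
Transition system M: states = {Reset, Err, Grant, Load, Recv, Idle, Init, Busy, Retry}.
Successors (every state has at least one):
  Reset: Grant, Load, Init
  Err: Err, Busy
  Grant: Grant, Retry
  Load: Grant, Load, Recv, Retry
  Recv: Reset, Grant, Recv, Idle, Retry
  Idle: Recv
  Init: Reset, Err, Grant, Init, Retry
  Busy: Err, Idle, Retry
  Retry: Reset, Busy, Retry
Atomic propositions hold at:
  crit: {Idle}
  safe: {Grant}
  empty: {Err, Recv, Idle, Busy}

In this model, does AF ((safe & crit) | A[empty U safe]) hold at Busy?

No

Sat(safe & crit) = ∅
A[empty U safe]: least fixpoint, start Z0 = Sat(safe) = {Grant}, add states in Sat(empty) with every successor in Z. Already a fixed point.
Sat(A[empty U safe]) = {Grant}
Sat((safe & crit) | A[empty U safe]) = {Grant}
AF ((safe & crit) | A[empty U safe]): least fixpoint, start Z0 = {Grant}, add states with every successor in Z. Already a fixed point.
Sat(AF ((safe & crit) | A[empty U safe])) = {Grant}
Busy ∉ Sat(AF ((safe & crit) | A[empty U safe])) = {Grant}, so the formula does not hold at Busy.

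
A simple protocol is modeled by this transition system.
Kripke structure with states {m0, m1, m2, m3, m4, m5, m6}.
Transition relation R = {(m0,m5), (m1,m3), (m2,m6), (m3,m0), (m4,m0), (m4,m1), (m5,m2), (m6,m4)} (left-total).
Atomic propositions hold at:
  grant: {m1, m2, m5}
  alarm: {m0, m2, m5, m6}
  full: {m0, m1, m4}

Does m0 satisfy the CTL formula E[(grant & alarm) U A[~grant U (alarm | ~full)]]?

Sat(grant & alarm) = {m2, m5}
Sat(~grant) = {m0, m3, m4, m6}
Sat(~full) = {m2, m3, m5, m6}
Sat(alarm | ~full) = {m0, m2, m3, m5, m6}
A[~grant U (alarm | ~full)]: least fixpoint, start Z0 = Sat((alarm | ~full)) = {m0, m2, m3, m5, m6}, add states in Sat(~grant) with every successor in Z. Already a fixed point.
Sat(A[~grant U (alarm | ~full)]) = {m0, m2, m3, m5, m6}
E[(grant & alarm) U A[~grant U (alarm | ~full)]]: least fixpoint, start Z0 = Sat(A[~grant U (alarm | ~full)]) = {m0, m2, m3, m5, m6}, add states in Sat(grant & alarm) with some successor in Z. Already a fixed point.
Sat(E[(grant & alarm) U A[~grant U (alarm | ~full)]]) = {m0, m2, m3, m5, m6}
m0 ∈ Sat(E[(grant & alarm) U A[~grant U (alarm | ~full)]]) = {m0, m2, m3, m5, m6}, so the formula holds at m0.

Yes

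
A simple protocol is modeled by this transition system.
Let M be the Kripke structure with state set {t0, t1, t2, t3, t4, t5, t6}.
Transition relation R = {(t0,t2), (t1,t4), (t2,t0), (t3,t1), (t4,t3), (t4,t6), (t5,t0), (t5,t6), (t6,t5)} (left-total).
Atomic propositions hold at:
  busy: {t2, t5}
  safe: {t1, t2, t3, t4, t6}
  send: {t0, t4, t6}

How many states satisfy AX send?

3

Sat(AX send) = {s : every successor in {t0, t4, t6}} = {t1, t2, t5}
|Sat(AX send)| = |{t1, t2, t5}| = 3.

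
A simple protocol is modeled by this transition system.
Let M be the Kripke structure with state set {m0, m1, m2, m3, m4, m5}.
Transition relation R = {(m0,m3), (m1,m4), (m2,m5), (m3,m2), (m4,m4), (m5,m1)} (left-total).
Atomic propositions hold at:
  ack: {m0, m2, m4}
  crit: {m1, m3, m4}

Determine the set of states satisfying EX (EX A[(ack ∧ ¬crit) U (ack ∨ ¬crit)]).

{m0, m1, m3, m4, m5}

Sat(¬crit) = {m0, m2, m5}
Sat(ack ∧ ¬crit) = {m0, m2}
Sat(ack ∨ ¬crit) = {m0, m2, m4, m5}
A[(ack ∧ ¬crit) U (ack ∨ ¬crit)]: least fixpoint, start Z0 = Sat((ack ∨ ¬crit)) = {m0, m2, m4, m5}, add states in Sat(ack ∧ ¬crit) with every successor in Z. Already a fixed point.
Sat(A[(ack ∧ ¬crit) U (ack ∨ ¬crit)]) = {m0, m2, m4, m5}
Sat(EX A[(ack ∧ ¬crit) U (ack ∨ ¬crit)]) = {s : some successor in {m0, m2, m4, m5}} = {m1, m2, m3, m4}
Sat(EX (EX A[(ack ∧ ¬crit) U (ack ∨ ¬crit)])) = {s : some successor in {m1, m2, m3, m4}} = {m0, m1, m3, m4, m5}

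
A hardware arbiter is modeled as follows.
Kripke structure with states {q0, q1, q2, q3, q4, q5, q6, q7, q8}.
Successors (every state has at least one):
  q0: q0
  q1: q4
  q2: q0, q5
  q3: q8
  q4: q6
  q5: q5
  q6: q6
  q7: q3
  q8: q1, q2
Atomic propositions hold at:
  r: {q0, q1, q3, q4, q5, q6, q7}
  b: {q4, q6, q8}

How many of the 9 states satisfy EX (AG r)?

AG r: greatest fixpoint, start Z0 = {q0, q1, q3, q4, q5, q6, q7}, keep only states in Sat with every successor in Z. Z1 = {q0, q1, q4, q5, q6, q7}; Z2 = {q0, q1, q4, q5, q6}; fixed.
Sat(AG r) = {q0, q1, q4, q5, q6}
Sat(EX (AG r)) = {s : some successor in {q0, q1, q4, q5, q6}} = {q0, q1, q2, q4, q5, q6, q8}
|Sat(EX (AG r))| = |{q0, q1, q2, q4, q5, q6, q8}| = 7.

7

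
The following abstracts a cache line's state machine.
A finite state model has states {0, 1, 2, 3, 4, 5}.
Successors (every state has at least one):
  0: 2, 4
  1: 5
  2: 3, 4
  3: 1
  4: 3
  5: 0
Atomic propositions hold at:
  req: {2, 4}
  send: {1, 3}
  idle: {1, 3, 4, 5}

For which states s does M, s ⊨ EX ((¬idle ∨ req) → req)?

{0, 1, 2, 3, 4}

Sat(¬idle) = {0, 2}
Sat(¬idle ∨ req) = {0, 2, 4}
Sat((¬idle ∨ req) → req) = {1, 2, 3, 4, 5}
Sat(EX ((¬idle ∨ req) → req)) = {s : some successor in {1, 2, 3, 4, 5}} = {0, 1, 2, 3, 4}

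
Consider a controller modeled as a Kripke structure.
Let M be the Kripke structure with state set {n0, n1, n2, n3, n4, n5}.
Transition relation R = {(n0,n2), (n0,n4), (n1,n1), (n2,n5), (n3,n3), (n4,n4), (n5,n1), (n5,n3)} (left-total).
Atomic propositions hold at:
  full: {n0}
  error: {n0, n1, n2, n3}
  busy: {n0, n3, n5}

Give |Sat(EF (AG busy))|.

AG busy: greatest fixpoint, start Z0 = {n0, n3, n5}, keep only states in Sat with every successor in Z. Z1 = {n3}; fixed.
Sat(AG busy) = {n3}
EF (AG busy): least fixpoint, start Z0 = {n3}, add states with some successor in Z. Z1 = {n3, n5}; Z2 = {n2, n3, n5}; Z3 = {n0, n2, n3, n5}; fixed.
Sat(EF (AG busy)) = {n0, n2, n3, n5}
|Sat(EF (AG busy))| = |{n0, n2, n3, n5}| = 4.

4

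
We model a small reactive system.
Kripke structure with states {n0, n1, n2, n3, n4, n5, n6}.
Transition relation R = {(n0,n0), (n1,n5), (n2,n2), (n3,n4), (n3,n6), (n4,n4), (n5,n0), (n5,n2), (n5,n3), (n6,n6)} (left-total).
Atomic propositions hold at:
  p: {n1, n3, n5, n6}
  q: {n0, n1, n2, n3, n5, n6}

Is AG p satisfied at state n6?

AG p: greatest fixpoint, start Z0 = {n1, n3, n5, n6}, keep only states in Sat with every successor in Z. Z1 = {n1, n6}; Z2 = {n6}; fixed.
Sat(AG p) = {n6}
n6 ∈ Sat(AG p) = {n6}, so the formula holds at n6.

Yes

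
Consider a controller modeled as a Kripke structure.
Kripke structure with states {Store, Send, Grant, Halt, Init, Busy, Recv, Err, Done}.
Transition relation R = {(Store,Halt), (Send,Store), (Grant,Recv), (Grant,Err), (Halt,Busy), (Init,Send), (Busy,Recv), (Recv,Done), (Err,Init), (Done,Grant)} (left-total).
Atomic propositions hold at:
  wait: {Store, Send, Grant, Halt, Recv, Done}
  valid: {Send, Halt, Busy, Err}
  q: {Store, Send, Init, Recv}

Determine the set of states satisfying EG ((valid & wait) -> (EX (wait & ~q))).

Sat(valid & wait) = {Send, Halt}
Sat(~q) = {Grant, Halt, Busy, Err, Done}
Sat(wait & ~q) = {Grant, Halt, Done}
Sat(EX (wait & ~q)) = {s : some successor in {Grant, Halt, Done}} = {Store, Recv, Done}
Sat((valid & wait) -> (EX (wait & ~q))) = {Store, Grant, Init, Busy, Recv, Err, Done}
EG ((valid & wait) -> (EX (wait & ~q))): greatest fixpoint, start Z0 = {Store, Grant, Init, Busy, Recv, Err, Done}, keep only states in Sat with some successor in Z. Z1 = {Grant, Busy, Recv, Err, Done}; Z2 = {Grant, Busy, Recv, Done}; fixed.
Sat(EG ((valid & wait) -> (EX (wait & ~q)))) = {Grant, Busy, Recv, Done}

{Grant, Busy, Recv, Done}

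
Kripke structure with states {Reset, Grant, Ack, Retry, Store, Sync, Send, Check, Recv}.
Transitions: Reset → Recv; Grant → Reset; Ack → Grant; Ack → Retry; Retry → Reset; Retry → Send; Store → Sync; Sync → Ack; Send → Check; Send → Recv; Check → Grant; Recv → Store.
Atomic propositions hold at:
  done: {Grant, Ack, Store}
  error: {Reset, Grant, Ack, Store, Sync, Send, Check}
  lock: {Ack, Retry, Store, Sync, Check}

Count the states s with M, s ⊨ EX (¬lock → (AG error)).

Sat(¬lock) = {Reset, Grant, Send, Recv}
AG error: greatest fixpoint, start Z0 = {Reset, Grant, Ack, Store, Sync, Send, Check}, keep only states in Sat with every successor in Z. Z1 = {Grant, Store, Sync, Check}; Z2 = {Store, Check}; Z3 = ∅; fixed.
Sat(AG error) = ∅
Sat(¬lock → (AG error)) = {Ack, Retry, Store, Sync, Check}
Sat(EX (¬lock → (AG error))) = {s : some successor in {Ack, Retry, Store, Sync, Check}} = {Ack, Store, Sync, Send, Recv}
|Sat(EX (¬lock → (AG error)))| = |{Ack, Store, Sync, Send, Recv}| = 5.

5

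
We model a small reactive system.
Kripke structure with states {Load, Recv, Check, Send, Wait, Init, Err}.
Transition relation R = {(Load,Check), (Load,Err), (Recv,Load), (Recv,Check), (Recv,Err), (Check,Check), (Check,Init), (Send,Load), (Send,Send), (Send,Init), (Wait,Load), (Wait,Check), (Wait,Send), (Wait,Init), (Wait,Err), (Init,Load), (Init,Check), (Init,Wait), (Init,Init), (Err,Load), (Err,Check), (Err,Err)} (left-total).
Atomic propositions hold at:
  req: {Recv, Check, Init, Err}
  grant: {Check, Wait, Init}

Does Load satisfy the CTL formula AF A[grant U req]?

Yes

A[grant U req]: least fixpoint, start Z0 = Sat(req) = {Recv, Check, Init, Err}, add states in Sat(grant) with every successor in Z. Already a fixed point.
Sat(A[grant U req]) = {Recv, Check, Init, Err}
AF A[grant U req]: least fixpoint, start Z0 = {Recv, Check, Init, Err}, add states with every successor in Z. Z1 = {Load, Recv, Check, Init, Err}; fixed.
Sat(AF A[grant U req]) = {Load, Recv, Check, Init, Err}
Load ∈ Sat(AF A[grant U req]) = {Load, Recv, Check, Init, Err}, so the formula holds at Load.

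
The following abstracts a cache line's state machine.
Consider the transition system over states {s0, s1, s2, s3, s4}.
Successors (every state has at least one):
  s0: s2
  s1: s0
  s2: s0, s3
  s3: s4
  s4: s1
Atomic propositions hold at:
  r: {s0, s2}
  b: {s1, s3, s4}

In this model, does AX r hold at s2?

Sat(AX r) = {s : every successor in {s0, s2}} = {s0, s1}
s2 ∉ Sat(AX r) = {s0, s1}, so the formula does not hold at s2.

No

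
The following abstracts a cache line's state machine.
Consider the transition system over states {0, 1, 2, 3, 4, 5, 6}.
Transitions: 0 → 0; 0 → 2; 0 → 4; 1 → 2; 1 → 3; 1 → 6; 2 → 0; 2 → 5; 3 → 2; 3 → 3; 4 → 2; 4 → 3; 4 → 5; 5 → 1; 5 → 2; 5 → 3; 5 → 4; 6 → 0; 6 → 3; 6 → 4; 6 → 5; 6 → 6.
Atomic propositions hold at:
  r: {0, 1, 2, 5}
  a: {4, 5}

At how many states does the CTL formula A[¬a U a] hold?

Sat(¬a) = {0, 1, 2, 3, 6}
A[¬a U a]: least fixpoint, start Z0 = Sat(a) = {4, 5}, add states in Sat(¬a) with every successor in Z. Already a fixed point.
Sat(A[¬a U a]) = {4, 5}
|Sat(A[¬a U a])| = |{4, 5}| = 2.

2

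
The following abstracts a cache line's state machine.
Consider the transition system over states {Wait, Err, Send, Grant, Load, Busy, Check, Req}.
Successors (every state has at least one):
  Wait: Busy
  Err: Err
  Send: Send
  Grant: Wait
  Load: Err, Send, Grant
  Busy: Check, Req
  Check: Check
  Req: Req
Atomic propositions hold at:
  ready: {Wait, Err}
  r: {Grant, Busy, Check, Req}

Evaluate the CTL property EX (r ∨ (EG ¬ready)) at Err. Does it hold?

Sat(¬ready) = {Send, Grant, Load, Busy, Check, Req}
EG ¬ready: greatest fixpoint, start Z0 = {Send, Grant, Load, Busy, Check, Req}, keep only states in Sat with some successor in Z. Z1 = {Send, Load, Busy, Check, Req}; fixed.
Sat(EG ¬ready) = {Send, Load, Busy, Check, Req}
Sat(r ∨ (EG ¬ready)) = {Send, Grant, Load, Busy, Check, Req}
Sat(EX (r ∨ (EG ¬ready))) = {s : some successor in {Send, Grant, Load, Busy, Check, Req}} = {Wait, Send, Load, Busy, Check, Req}
Err ∉ Sat(EX (r ∨ (EG ¬ready))) = {Wait, Send, Load, Busy, Check, Req}, so the formula does not hold at Err.

No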